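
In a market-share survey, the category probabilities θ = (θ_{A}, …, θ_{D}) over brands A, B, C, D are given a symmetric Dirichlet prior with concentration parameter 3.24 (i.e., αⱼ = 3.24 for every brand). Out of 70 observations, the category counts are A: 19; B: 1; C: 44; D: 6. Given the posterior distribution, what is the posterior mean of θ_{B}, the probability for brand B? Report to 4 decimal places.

The Dirichlet prior is conjugate to the Multinomial likelihood: each posterior αⱼ = prior αⱼ + observed count nⱼ.
Posterior concentration: (22.24, 4.24, 47.24, 9.24), total = 82.96.
E[θ_{B}|data] = α_{B}/Σα = 4.24/82.96 = 0.0511.

0.0511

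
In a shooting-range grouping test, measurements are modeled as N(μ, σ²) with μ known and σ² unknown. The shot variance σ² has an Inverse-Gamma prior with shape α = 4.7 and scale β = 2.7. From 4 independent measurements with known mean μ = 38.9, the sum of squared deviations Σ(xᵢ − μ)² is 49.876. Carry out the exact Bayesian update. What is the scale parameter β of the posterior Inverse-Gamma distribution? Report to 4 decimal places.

27.6380

With known mean μ and an Inverse-Gamma(α, β) prior on σ², the Normal likelihood is conjugate: posterior is Inv-Gamma(α + n/2, β + Σ(xᵢ−μ)²/2).
Posterior: Inv-Gamma(4.7 + 4/2, 2.7 + 49.876/2) = Inv-Gamma(6.70, 27.6380).
Posterior β = 27.6380.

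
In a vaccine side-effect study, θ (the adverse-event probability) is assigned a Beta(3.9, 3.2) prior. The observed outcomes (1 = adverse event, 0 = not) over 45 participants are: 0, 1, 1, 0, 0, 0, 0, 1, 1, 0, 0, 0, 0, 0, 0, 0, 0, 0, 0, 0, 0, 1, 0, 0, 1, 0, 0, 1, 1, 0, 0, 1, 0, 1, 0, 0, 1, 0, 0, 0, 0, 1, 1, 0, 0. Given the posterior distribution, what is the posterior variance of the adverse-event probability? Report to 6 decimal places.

0.004127

The Beta prior is conjugate to a Binomial/Bernoulli likelihood; the update adds successes to α and failures to β.
Posterior: Beta(α+k, β+n−k) = Beta(3.9+13, 3.2+32) = Beta(16.9, 35.2).
Var = αβ/((α+β)²(α+β+1)) = 16.9·35.2/(52.1²·53.1) = 0.004127.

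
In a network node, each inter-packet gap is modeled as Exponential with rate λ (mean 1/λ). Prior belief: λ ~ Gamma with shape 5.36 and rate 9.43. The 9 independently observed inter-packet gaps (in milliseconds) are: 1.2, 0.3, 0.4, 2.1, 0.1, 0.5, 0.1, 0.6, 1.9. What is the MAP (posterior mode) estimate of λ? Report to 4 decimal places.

0.8034

With a Gamma(shape α, rate β) prior on the exponential rate λ, the posterior after n observations with total T = Σxᵢ is Gamma(α+n, β+T).
Sum of observations T = 7.2 milliseconds; n = 9.
Posterior: Gamma(5.36+9, 9.43+7.2) = Gamma(14.36, 16.63).
Mode = (α−1)/β = 0.8034.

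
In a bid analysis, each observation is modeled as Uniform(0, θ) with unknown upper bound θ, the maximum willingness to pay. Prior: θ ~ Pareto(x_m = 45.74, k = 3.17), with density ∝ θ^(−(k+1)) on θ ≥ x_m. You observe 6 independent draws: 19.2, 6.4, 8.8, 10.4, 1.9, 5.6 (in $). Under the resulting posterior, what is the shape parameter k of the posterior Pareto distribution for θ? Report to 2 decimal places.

A Pareto(scale x_m, shape k) prior on the upper bound θ of Uniform(0, θ) is conjugate: posterior is Pareto(max(x_m, max xᵢ), k + n).
Sample maximum = 19.2; prior scale x_m = 45.74 → posterior scale = max = 45.74.
Posterior shape = 3.17 + 6 = 9.17.
Posterior shape k = 9.17.

9.17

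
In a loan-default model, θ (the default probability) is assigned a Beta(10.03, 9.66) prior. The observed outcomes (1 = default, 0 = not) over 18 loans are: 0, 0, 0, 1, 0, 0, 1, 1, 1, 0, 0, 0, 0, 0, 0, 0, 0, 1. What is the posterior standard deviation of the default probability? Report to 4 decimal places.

0.0787

The Beta prior is conjugate to a Binomial/Bernoulli likelihood; the update adds successes to α and failures to β.
Posterior: Beta(α+k, β+n−k) = Beta(10.03+5, 9.66+13) = Beta(15.03, 22.66).
Var = αβ/((α+β)²(α+β+1)) = 15.03·22.66/(37.69²·38.69) = 0.00619681; SD = √0.00619681 = 0.0787.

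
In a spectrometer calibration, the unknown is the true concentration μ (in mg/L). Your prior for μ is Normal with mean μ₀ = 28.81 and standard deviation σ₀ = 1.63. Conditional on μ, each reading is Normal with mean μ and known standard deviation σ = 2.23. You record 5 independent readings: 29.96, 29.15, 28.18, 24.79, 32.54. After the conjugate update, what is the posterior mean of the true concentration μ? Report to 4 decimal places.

28.8929

For Normal data with known variance σ², a Normal(μ₀, σ₀²) prior on μ is conjugate. Posterior precision = 1/σ₀² + n/σ²; posterior mean is the precision-weighted average of μ₀ and x̄.
Σxᵢ = 29.96 + 29.15 + 28.18 + 24.79 + 32.54 = 144.62, so n·x̄ = 144.62.
σ₀² = 1.63² = 2.6569, σ² = 2.23² = 4.9729; σ² + n·σ₀² = 4.9729 + 5·2.6569 = 18.2574.
Posterior mean = (μ₀/σ₀² + n·x̄/σ²)/(1/σ₀² + n/σ²) = (σ²·μ₀ + σ₀²·n·x̄)/(σ² + n·σ₀²) = (4.9729·28.81 + 2.6569·144.62)/18.2574 = 527.510127/18.2574 = 28.8929.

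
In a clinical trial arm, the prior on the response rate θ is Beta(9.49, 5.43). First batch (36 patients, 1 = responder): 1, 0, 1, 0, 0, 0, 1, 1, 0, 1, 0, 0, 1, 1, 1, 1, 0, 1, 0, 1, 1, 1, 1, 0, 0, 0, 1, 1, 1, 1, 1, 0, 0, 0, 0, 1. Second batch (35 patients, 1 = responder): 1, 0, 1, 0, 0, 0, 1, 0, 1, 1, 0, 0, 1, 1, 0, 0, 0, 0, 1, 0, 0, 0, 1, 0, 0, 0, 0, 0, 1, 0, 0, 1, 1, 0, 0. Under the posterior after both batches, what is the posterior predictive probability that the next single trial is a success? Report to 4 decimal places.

0.4829

The Beta prior is conjugate to a Binomial/Bernoulli likelihood; the update adds successes to α and failures to β.
After batch 1: Beta(9.49+20, 5.43+16) = Beta(29.49, 21.43).
After batch 2: Beta(29.49+12, 21.43+23) = Beta(41.49, 44.43).
For a single future Bernoulli trial, P(success | data) = α/(α+β) = 0.4829.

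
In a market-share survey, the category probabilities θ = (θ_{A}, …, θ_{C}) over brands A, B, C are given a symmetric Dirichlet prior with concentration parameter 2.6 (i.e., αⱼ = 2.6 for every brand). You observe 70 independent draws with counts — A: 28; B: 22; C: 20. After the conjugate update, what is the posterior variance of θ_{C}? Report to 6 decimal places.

0.002616

The Dirichlet prior is conjugate to the Multinomial likelihood: each posterior αⱼ = prior αⱼ + observed count nⱼ.
Posterior concentration: (30.6, 24.6, 22.6), total = 77.8.
Var[θ_j] = α_j(Σα−α_j)/((Σα)²(Σα+1)) = 22.6·55.2/(77.8²·78.8) = 0.002616.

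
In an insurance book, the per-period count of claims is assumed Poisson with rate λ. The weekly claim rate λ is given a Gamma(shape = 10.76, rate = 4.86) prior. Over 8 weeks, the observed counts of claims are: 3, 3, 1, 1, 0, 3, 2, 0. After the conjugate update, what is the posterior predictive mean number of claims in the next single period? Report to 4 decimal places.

With a Gamma(shape α, rate β) prior, the Poisson likelihood is conjugate: the posterior is Gamma(α + ΣXᵢ, β + n).
Sum of counts S = 13 over n = 8 weeks.
Posterior: Gamma(α+S, β+n) = Gamma(10.76+13, 4.86+8) = Gamma(23.76, 12.86).
The predictive distribution for one future period is NegBinom with mean α/β = 1.8476.

1.8476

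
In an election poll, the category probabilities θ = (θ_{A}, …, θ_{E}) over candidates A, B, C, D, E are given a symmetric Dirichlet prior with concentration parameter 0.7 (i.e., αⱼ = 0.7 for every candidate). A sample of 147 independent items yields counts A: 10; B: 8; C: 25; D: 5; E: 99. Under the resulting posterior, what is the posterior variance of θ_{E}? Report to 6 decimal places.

0.001476

The Dirichlet prior is conjugate to the Multinomial likelihood: each posterior αⱼ = prior αⱼ + observed count nⱼ.
Posterior concentration: (10.7, 8.7, 25.7, 5.7, 99.7), total = 150.5.
Var[θ_j] = α_j(Σα−α_j)/((Σα)²(Σα+1)) = 99.7·50.8/(150.5²·151.5) = 0.001476.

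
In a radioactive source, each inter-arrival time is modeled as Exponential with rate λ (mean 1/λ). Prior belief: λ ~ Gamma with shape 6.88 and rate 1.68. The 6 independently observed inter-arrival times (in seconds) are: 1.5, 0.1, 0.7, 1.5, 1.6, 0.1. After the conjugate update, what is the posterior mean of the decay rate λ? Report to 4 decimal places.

1.7939

With a Gamma(shape α, rate β) prior on the exponential rate λ, the posterior after n observations with total T = Σxᵢ is Gamma(α+n, β+T).
Sum of observations T = 5.5 seconds; n = 6.
Posterior: Gamma(6.88+6, 1.68+5.5) = Gamma(12.88, 7.18).
Posterior mean of λ = α/β = 12.88/7.18 = 1.7939.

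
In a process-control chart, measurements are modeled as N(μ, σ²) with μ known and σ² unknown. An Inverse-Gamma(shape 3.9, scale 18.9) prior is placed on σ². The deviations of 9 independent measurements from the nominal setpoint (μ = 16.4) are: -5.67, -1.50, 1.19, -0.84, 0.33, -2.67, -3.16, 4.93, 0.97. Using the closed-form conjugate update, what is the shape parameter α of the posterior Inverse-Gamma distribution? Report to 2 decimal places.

With known mean μ and an Inverse-Gamma(α, β) prior on σ², the Normal likelihood is conjugate: posterior is Inv-Gamma(α + n/2, β + Σ(xᵢ−μ)²/2).
Σ(xᵢ−μ)² = (-5.67)² + (-1.50)² + (1.19)² + (-0.84)² + (0.33)² + (-2.67)² + (-3.16)² + (4.93)² + (0.97)² = 78.9898.
Posterior: Inv-Gamma(3.9 + 9/2, 18.9 + 78.9898/2) = Inv-Gamma(8.40, 58.39490).
Posterior α = 8.40.

8.40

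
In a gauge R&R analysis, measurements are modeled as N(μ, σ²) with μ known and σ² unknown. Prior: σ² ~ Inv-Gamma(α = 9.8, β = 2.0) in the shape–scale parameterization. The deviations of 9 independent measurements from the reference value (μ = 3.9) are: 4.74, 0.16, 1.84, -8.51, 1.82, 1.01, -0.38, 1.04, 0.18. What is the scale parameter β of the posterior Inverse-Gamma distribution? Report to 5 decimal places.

With known mean μ and an Inverse-Gamma(α, β) prior on σ², the Normal likelihood is conjugate: posterior is Inv-Gamma(α + n/2, β + Σ(xᵢ−μ)²/2).
Σ(xᵢ−μ)² = (4.74)² + (0.16)² + (1.84)² + (-8.51)² + (1.82)² + (1.01)² + (-0.38)² + (1.04)² + (0.18)² = 103.8898.
Posterior: Inv-Gamma(9.8 + 9/2, 2.0 + 103.8898/2) = Inv-Gamma(14.30, 53.94490).
Posterior β = 53.94490.

53.94490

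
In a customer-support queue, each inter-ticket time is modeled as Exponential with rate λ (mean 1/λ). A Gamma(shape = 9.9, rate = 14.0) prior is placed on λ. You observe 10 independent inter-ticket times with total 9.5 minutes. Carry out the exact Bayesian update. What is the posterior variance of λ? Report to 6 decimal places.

With a Gamma(shape α, rate β) prior on the exponential rate λ, the posterior after n observations with total T = Σxᵢ is Gamma(α+n, β+T).
Posterior: Gamma(9.9+10, 14.0+9.5) = Gamma(19.9, 23.5).
Var = α/β² = 0.036034.

0.036034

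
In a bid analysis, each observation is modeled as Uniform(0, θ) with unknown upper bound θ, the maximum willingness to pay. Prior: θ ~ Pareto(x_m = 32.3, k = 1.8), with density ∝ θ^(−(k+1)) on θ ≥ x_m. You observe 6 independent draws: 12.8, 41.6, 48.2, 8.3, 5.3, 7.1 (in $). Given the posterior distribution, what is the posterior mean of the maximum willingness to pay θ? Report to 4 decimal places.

55.2882

A Pareto(scale x_m, shape k) prior on the upper bound θ of Uniform(0, θ) is conjugate: posterior is Pareto(max(x_m, max xᵢ), k + n).
Sample maximum = 48.2; prior scale x_m = 32.3 → posterior scale = max = 48.2.
Posterior shape = 1.8 + 6 = 7.8.
E[θ|data] = k·x_m/(k−1) = 7.8·48.2/6.8 = 55.2882.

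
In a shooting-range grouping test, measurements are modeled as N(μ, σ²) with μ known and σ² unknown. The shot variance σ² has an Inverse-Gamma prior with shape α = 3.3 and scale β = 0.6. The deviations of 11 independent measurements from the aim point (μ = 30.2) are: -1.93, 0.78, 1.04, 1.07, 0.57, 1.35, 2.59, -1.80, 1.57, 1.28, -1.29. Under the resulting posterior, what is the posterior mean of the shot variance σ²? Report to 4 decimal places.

1.6425

With known mean μ and an Inverse-Gamma(α, β) prior on σ², the Normal likelihood is conjugate: posterior is Inv-Gamma(α + n/2, β + Σ(xᵢ−μ)²/2).
Σ(xᵢ−μ)² = (-1.93)² + (0.78)² + (1.04)² + (1.07)² + (0.57)² + (1.35)² + (2.59)² + (-1.80)² + (1.57)² + (1.28)² + (-1.29)² = 24.4227.
Posterior: Inv-Gamma(3.3 + 11/2, 0.6 + 24.4227/2) = Inv-Gamma(8.80, 12.81135).
E[σ²|data] = β/(α−1) = 12.81135/7.80 = 1.6425.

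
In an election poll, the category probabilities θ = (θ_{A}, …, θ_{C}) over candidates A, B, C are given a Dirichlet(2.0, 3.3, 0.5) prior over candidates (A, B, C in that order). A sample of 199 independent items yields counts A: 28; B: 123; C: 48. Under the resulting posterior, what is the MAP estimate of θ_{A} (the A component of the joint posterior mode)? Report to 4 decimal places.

The Dirichlet prior is conjugate to the Multinomial likelihood: each posterior αⱼ = prior αⱼ + observed count nⱼ.
Posterior concentration: (30.0, 126.3, 48.5), total = 204.8.
Joint mode component: (α_{A}−1)/(Σα−K) = 29.0/201.8 = 0.1437.

0.1437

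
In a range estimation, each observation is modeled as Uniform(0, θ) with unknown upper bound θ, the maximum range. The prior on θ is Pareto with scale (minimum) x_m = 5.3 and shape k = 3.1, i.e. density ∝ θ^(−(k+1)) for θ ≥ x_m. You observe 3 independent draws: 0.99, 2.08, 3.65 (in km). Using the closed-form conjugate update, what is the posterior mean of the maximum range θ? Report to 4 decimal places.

6.3392

A Pareto(scale x_m, shape k) prior on the upper bound θ of Uniform(0, θ) is conjugate: posterior is Pareto(max(x_m, max xᵢ), k + n).
Sample maximum = 3.65; prior scale x_m = 5.3 → posterior scale = max = 5.30.
Posterior shape = 3.1 + 3 = 6.1.
E[θ|data] = k·x_m/(k−1) = 6.1·5.30/5.1 = 6.3392.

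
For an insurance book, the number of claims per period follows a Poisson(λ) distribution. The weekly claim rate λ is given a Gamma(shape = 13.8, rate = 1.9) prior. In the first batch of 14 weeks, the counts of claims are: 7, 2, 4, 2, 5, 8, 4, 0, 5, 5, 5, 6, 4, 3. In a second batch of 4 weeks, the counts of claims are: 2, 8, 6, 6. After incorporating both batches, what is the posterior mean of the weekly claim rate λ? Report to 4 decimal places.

4.8141

With a Gamma(shape α, rate β) prior, the Poisson likelihood is conjugate: the posterior is Gamma(α + ΣXᵢ, β + n).
Batch 1: sum of counts S = 60 over n = 14 weeks.
After batch 1: Gamma(α+S, β+n) = Gamma(13.8+60, 1.9+14) = Gamma(73.8, 15.9).
Batch 2: sum of counts S = 22 over n = 4 weeks.
After batch 2: Gamma(α+S, β+n) = Gamma(73.8+22, 15.9+4) = Gamma(95.8, 19.9).
Posterior mean = α/β = 95.8/19.9 = 4.8141.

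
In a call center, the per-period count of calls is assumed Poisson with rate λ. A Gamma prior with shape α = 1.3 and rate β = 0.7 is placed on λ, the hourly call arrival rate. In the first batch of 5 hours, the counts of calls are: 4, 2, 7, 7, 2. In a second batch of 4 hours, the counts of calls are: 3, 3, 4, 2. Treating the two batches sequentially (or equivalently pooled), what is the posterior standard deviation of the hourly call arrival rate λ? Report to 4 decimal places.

With a Gamma(shape α, rate β) prior, the Poisson likelihood is conjugate: the posterior is Gamma(α + ΣXᵢ, β + n).
Batch 1: sum of counts S = 22 over n = 5 hours.
After batch 1: Gamma(α+S, β+n) = Gamma(1.3+22, 0.7+5) = Gamma(23.3, 5.7).
Batch 2: sum of counts S = 12 over n = 4 hours.
After batch 2: Gamma(α+S, β+n) = Gamma(23.3+12, 5.7+4) = Gamma(35.3, 9.7).
SD = √α/β = √35.3/9.7 = 0.6125.

0.6125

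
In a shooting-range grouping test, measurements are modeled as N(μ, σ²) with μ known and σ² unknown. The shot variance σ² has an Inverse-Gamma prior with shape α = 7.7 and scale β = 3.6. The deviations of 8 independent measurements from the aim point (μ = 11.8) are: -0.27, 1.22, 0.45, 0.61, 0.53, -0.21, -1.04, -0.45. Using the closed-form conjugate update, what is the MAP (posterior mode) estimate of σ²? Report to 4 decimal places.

0.4309

With known mean μ and an Inverse-Gamma(α, β) prior on σ², the Normal likelihood is conjugate: posterior is Inv-Gamma(α + n/2, β + Σ(xᵢ−μ)²/2).
Σ(xᵢ−μ)² = (-0.27)² + (1.22)² + (0.45)² + (0.61)² + (0.53)² + (-0.21)² + (-1.04)² + (-0.45)² = 3.7450.
Posterior: Inv-Gamma(7.7 + 8/2, 3.6 + 3.7450/2) = Inv-Gamma(11.70, 5.47250).
Mode = β/(α+1) = 5.47250/12.70 = 0.4309.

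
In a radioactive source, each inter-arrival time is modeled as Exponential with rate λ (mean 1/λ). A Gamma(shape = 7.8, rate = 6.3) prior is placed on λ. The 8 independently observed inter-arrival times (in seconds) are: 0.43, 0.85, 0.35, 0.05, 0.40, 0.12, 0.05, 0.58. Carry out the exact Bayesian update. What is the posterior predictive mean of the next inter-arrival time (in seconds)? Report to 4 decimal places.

0.6169

With a Gamma(shape α, rate β) prior on the exponential rate λ, the posterior after n observations with total T = Σxᵢ is Gamma(α+n, β+T).
Sum of observations T = 2.83 seconds; n = 8.
Posterior: Gamma(7.8+8, 6.3+2.83) = Gamma(15.8, 9.13).
The predictive distribution for the next observation is Lomax; its mean is β/(α−1) = 9.13/14.8 = 0.6169.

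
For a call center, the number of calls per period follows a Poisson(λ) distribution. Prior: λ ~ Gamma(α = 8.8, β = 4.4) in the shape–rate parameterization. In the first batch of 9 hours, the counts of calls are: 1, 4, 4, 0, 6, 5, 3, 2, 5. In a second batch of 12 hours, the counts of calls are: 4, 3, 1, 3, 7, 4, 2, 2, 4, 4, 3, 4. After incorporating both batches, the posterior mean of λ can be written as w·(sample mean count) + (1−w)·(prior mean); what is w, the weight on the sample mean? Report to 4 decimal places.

With a Gamma(shape α, rate β) prior, the Poisson likelihood is conjugate: the posterior is Gamma(α + ΣXᵢ, β + n).
Total number of hours: n = 9 + 12 = 21.
Posterior mean = (α₀+S)/(β₀+n) = [n/(β₀+n)]·(S/n) + [β₀/(β₀+n)]·(α₀/β₀), so only n and β₀ enter the weight.
Weight on data w = n/(β₀+n) = 21/(4.4+21) = 21/25.4 = 0.8268.

0.8268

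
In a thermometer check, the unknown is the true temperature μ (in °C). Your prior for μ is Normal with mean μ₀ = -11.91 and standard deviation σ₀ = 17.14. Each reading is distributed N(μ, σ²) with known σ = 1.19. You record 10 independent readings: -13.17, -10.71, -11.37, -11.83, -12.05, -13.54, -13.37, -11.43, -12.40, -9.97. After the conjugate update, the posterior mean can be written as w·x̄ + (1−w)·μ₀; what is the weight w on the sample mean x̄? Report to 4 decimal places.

0.9995

For Normal data with known variance σ², a Normal(μ₀, σ₀²) prior on μ is conjugate. Posterior precision = 1/σ₀² + n/σ²; posterior mean is the precision-weighted average of μ₀ and x̄.
σ₀² = 17.14² = 293.7796, σ² = 1.19² = 1.4161. Prior precision 1/σ₀² = 1/293.7796; data precision n/σ² = 10/1.4161.
w = (n/σ²)/(1/σ₀² + n/σ²) = n·σ₀²/(σ² + n·σ₀²) = 10·293.7796/(1.4161 + 10·293.7796) = 2937.796/2939.2121 = 0.9995.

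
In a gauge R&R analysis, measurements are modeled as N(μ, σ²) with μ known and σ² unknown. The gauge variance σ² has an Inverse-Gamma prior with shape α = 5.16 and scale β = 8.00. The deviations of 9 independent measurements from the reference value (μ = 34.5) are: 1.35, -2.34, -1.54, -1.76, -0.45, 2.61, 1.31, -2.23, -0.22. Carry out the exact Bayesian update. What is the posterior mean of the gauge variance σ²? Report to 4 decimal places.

With known mean μ and an Inverse-Gamma(α, β) prior on σ², the Normal likelihood is conjugate: posterior is Inv-Gamma(α + n/2, β + Σ(xᵢ−μ)²/2).
Σ(xᵢ−μ)² = (1.35)² + (-2.34)² + (-1.54)² + (-1.76)² + (-0.45)² + (2.61)² + (1.31)² + (-2.23)² + (-0.22)² = 26.5193.
Posterior: Inv-Gamma(5.16 + 9/2, 8.00 + 26.5193/2) = Inv-Gamma(9.66, 21.25965).
E[σ²|data] = β/(α−1) = 21.25965/8.66 = 2.4549.

2.4549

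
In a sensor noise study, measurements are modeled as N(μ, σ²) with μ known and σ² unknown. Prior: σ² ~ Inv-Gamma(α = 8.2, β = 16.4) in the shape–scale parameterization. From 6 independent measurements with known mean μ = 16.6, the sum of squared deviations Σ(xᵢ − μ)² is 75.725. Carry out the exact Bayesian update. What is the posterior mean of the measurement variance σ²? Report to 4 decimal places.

5.3199

With known mean μ and an Inverse-Gamma(α, β) prior on σ², the Normal likelihood is conjugate: posterior is Inv-Gamma(α + n/2, β + Σ(xᵢ−μ)²/2).
Posterior: Inv-Gamma(8.2 + 6/2, 16.4 + 75.725/2) = Inv-Gamma(11.20, 54.2625).
E[σ²|data] = β/(α−1) = 54.2625/10.20 = 5.3199.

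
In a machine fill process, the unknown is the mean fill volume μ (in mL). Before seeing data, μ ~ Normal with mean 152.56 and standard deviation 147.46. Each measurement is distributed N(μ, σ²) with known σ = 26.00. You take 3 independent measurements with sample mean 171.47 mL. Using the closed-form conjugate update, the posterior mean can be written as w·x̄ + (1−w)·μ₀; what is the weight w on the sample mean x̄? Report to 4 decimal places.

For Normal data with known variance σ², a Normal(μ₀, σ₀²) prior on μ is conjugate. Posterior precision = 1/σ₀² + n/σ²; posterior mean is the precision-weighted average of μ₀ and x̄.
σ₀² = 147.46² = 21744.4516, σ² = 26.00² = 676. Prior precision 1/σ₀² = 1/21744.4516; data precision n/σ² = 3/676.
w = (n/σ²)/(1/σ₀² + n/σ²) = n·σ₀²/(σ² + n·σ₀²) = 3·21744.4516/(676 + 3·21744.4516) = 65233.3548/65909.3548 = 0.9897.

0.9897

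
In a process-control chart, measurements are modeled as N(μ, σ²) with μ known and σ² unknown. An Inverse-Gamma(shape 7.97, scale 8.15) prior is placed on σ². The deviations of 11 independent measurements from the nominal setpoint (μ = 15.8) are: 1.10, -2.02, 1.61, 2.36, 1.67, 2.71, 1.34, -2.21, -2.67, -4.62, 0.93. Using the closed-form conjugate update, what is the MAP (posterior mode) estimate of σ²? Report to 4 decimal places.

2.6228

With known mean μ and an Inverse-Gamma(α, β) prior on σ², the Normal likelihood is conjugate: posterior is Inv-Gamma(α + n/2, β + Σ(xᵢ−μ)²/2).
Σ(xᵢ−μ)² = (1.10)² + (-2.02)² + (1.61)² + (2.36)² + (1.67)² + (2.71)² + (1.34)² + (-2.21)² + (-2.67)² + (-4.62)² + (0.93)² = 59.6030.
Posterior: Inv-Gamma(7.97 + 11/2, 8.15 + 59.6030/2) = Inv-Gamma(13.47, 37.95150).
Mode = β/(α+1) = 37.95150/14.47 = 2.6228.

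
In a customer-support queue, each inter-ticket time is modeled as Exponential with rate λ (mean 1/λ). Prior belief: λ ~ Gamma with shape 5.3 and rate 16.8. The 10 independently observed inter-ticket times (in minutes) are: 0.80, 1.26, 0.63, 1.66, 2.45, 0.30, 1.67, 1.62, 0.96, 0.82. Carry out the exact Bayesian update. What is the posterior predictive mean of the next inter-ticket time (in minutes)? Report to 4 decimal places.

2.0259

With a Gamma(shape α, rate β) prior on the exponential rate λ, the posterior after n observations with total T = Σxᵢ is Gamma(α+n, β+T).
Sum of observations T = 12.17 minutes; n = 10.
Posterior: Gamma(5.3+10, 16.8+12.17) = Gamma(15.3, 28.97).
The predictive distribution for the next observation is Lomax; its mean is β/(α−1) = 28.97/14.3 = 2.0259.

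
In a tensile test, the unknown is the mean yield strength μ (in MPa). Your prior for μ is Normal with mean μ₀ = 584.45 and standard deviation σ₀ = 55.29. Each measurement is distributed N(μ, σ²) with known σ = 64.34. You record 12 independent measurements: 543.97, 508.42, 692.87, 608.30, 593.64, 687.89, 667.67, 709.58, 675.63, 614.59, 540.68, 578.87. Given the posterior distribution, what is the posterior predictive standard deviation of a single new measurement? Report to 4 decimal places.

For Normal data with known variance σ², a Normal(μ₀, σ₀²) prior on μ is conjugate. Posterior precision = 1/σ₀² + n/σ²; posterior mean is the precision-weighted average of μ₀ and x̄.
σ₀² = 55.29² = 3056.9841, σ² = 64.34² = 4139.6356; σ² + n·σ₀² = 4139.6356 + 12·3056.9841 = 40823.4448.
Posterior precision = 1/σ₀² + n/σ² = 1/3056.9841 + 12/4139.6356 = (σ² + n·σ₀²)/(σ₀²σ²) = 40823.4448/(3056.9841·4139.6356); posterior variance σₙ² = σ₀²σ²/(σ² + n·σ₀²) = 3056.9841·4139.6356/40823.4448 = 309.988544.
Predictive variance for one new observation = σₙ² + σ² = 3056.9841·4139.6356/40823.4448 + 4139.6356 = σ²·(σ₀² + 40823.4448)/40823.4448 = 4139.6356·43880.4289/40823.4448 = 4449.624144; SD = √(4139.6356·43880.4289/40823.4448) = 66.7055.

66.7055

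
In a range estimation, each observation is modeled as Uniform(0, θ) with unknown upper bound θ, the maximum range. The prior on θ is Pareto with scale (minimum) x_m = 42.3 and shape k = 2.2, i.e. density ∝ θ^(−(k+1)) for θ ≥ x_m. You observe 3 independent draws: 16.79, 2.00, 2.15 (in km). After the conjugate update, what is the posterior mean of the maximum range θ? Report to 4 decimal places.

A Pareto(scale x_m, shape k) prior on the upper bound θ of Uniform(0, θ) is conjugate: posterior is Pareto(max(x_m, max xᵢ), k + n).
Sample maximum = 16.79; prior scale x_m = 42.3 → posterior scale = max = 42.30.
Posterior shape = 2.2 + 3 = 5.2.
E[θ|data] = k·x_m/(k−1) = 5.2·42.30/4.2 = 52.3714.

52.3714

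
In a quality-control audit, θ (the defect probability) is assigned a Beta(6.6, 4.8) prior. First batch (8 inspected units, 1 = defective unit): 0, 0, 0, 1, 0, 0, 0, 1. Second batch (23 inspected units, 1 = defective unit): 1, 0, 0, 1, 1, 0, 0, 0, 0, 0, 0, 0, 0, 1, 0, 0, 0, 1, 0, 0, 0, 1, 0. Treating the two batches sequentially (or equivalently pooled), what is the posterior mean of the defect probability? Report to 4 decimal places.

0.3443

The Beta prior is conjugate to a Binomial/Bernoulli likelihood; the update adds successes to α and failures to β.
After batch 1: Beta(6.6+2, 4.8+6) = Beta(8.6, 10.8).
After batch 2: Beta(8.6+6, 10.8+17) = Beta(14.6, 27.8).
Posterior mean = α/(α+β) = 14.6/42.4 = 0.3443.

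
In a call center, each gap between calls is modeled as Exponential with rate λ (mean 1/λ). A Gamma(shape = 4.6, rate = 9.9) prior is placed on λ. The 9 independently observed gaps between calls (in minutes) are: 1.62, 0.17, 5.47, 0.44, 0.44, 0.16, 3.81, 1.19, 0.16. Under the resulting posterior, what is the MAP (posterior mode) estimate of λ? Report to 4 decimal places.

With a Gamma(shape α, rate β) prior on the exponential rate λ, the posterior after n observations with total T = Σxᵢ is Gamma(α+n, β+T).
Sum of observations T = 13.46 minutes; n = 9.
Posterior: Gamma(4.6+9, 9.9+13.46) = Gamma(13.6, 23.36).
Mode = (α−1)/β = 0.5394.

0.5394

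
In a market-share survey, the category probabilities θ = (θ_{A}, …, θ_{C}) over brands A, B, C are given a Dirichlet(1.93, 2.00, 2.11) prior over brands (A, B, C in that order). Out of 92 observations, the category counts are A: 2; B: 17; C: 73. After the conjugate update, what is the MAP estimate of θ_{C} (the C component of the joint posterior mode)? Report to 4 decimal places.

0.7798

The Dirichlet prior is conjugate to the Multinomial likelihood: each posterior αⱼ = prior αⱼ + observed count nⱼ.
Posterior concentration: (3.93, 19.00, 75.11), total = 98.04.
Joint mode component: (α_{C}−1)/(Σα−K) = 74.11/95.04 = 0.7798.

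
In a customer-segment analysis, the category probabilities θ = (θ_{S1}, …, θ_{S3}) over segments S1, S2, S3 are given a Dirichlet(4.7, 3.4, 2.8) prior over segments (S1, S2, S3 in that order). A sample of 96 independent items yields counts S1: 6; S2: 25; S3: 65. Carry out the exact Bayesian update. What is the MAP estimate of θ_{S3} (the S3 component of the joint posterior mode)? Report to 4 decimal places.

0.6429

The Dirichlet prior is conjugate to the Multinomial likelihood: each posterior αⱼ = prior αⱼ + observed count nⱼ.
Posterior concentration: (10.7, 28.4, 67.8), total = 106.9.
Joint mode component: (α_{S3}−1)/(Σα−K) = 66.8/103.9 = 0.6429.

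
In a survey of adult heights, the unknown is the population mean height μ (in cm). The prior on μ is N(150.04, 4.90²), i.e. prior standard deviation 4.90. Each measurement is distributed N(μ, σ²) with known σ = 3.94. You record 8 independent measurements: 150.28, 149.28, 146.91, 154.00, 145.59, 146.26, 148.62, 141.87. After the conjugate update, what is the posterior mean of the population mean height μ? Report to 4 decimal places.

For Normal data with known variance σ², a Normal(μ₀, σ₀²) prior on μ is conjugate. Posterior precision = 1/σ₀² + n/σ²; posterior mean is the precision-weighted average of μ₀ and x̄.
Σxᵢ = 150.28 + 149.28 + 146.91 + 154.00 + 145.59 + 146.26 + 148.62 + 141.87 = 1182.81, so n·x̄ = 1182.81.
σ₀² = 4.90² = 24.01, σ² = 3.94² = 15.5236; σ² + n·σ₀² = 15.5236 + 8·24.01 = 207.6036.
Posterior mean = (μ₀/σ₀² + n·x̄/σ²)/(1/σ₀² + n/σ²) = (σ²·μ₀ + σ₀²·n·x̄)/(σ² + n·σ₀²) = (15.5236·150.04 + 24.01·1182.81)/207.6036 = 30728.429044/207.6036 = 148.0149.

148.0149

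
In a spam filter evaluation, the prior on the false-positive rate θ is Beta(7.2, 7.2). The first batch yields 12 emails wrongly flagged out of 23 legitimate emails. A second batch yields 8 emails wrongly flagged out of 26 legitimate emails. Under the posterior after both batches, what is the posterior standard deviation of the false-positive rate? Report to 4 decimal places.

0.0617

The Beta prior is conjugate to a Binomial/Bernoulli likelihood; the update adds successes to α and failures to β.
After batch 1: Beta(7.2+12, 7.2+11) = Beta(19.2, 18.2).
After batch 2: Beta(19.2+8, 18.2+18) = Beta(27.2, 36.2).
Var = αβ/((α+β)²(α+β+1)) = 27.2·36.2/(63.4²·64.4) = 0.00380376; SD = √0.00380376 = 0.0617.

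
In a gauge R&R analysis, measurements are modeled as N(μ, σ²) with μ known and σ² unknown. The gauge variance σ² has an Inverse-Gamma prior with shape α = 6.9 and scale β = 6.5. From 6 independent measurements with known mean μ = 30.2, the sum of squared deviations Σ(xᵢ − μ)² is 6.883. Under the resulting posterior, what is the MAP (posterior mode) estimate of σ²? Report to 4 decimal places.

With known mean μ and an Inverse-Gamma(α, β) prior on σ², the Normal likelihood is conjugate: posterior is Inv-Gamma(α + n/2, β + Σ(xᵢ−μ)²/2).
Posterior: Inv-Gamma(6.9 + 6/2, 6.5 + 6.883/2) = Inv-Gamma(9.90, 9.9415).
Mode = β/(α+1) = 9.9415/10.90 = 0.9121.

0.9121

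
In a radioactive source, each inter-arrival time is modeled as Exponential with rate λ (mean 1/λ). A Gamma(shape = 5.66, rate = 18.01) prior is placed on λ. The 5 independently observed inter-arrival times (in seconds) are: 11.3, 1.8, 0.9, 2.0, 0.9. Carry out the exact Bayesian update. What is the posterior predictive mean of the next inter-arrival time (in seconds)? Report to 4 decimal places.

With a Gamma(shape α, rate β) prior on the exponential rate λ, the posterior after n observations with total T = Σxᵢ is Gamma(α+n, β+T).
Sum of observations T = 16.9 seconds; n = 5.
Posterior: Gamma(5.66+5, 18.01+16.9) = Gamma(10.66, 34.91).
The predictive distribution for the next observation is Lomax; its mean is β/(α−1) = 34.91/9.66 = 3.6139.

3.6139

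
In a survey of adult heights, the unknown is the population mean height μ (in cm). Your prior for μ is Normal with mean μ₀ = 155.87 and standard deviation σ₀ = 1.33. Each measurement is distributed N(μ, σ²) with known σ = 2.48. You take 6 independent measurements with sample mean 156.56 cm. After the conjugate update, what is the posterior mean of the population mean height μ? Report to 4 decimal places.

156.3068

For Normal data with known variance σ², a Normal(μ₀, σ₀²) prior on μ is conjugate. Posterior precision = 1/σ₀² + n/σ²; posterior mean is the precision-weighted average of μ₀ and x̄.
n·x̄ = 6·156.56 = 939.36.
σ₀² = 1.33² = 1.7689, σ² = 2.48² = 6.1504; σ² + n·σ₀² = 6.1504 + 6·1.7689 = 16.7638.
Posterior mean = (μ₀/σ₀² + n·x̄/σ²)/(1/σ₀² + n/σ²) = (σ²·μ₀ + σ₀²·n·x̄)/(σ² + n·σ₀²) = (6.1504·155.87 + 1.7689·939.36)/16.7638 = 2620.296752/16.7638 = 156.3068.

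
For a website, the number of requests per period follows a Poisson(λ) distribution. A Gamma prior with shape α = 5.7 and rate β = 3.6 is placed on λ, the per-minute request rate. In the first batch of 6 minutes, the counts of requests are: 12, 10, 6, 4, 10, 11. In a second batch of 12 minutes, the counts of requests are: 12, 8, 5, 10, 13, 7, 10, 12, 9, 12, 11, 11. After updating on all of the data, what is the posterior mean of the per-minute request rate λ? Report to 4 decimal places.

8.2731

With a Gamma(shape α, rate β) prior, the Poisson likelihood is conjugate: the posterior is Gamma(α + ΣXᵢ, β + n).
Batch 1: sum of counts S = 53 over n = 6 minutes.
After batch 1: Gamma(α+S, β+n) = Gamma(5.7+53, 3.6+6) = Gamma(58.7, 9.6).
Batch 2: sum of counts S = 120 over n = 12 minutes.
After batch 2: Gamma(α+S, β+n) = Gamma(58.7+120, 9.6+12) = Gamma(178.7, 21.6).
Posterior mean = α/β = 178.7/21.6 = 8.2731.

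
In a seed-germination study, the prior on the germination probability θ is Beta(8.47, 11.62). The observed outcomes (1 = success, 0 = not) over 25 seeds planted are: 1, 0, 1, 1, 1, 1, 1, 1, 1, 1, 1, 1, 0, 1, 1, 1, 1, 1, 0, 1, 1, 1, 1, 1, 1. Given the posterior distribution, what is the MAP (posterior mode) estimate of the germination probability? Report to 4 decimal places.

The Beta prior is conjugate to a Binomial/Bernoulli likelihood; the update adds successes to α and failures to β.
Posterior: Beta(α+k, β+n−k) = Beta(8.47+22, 11.62+3) = Beta(30.47, 14.62).
Mode of Beta(a,b) for a,b>1 is (a−1)/(a+b−2) = 29.47/43.09 = 0.6839.

0.6839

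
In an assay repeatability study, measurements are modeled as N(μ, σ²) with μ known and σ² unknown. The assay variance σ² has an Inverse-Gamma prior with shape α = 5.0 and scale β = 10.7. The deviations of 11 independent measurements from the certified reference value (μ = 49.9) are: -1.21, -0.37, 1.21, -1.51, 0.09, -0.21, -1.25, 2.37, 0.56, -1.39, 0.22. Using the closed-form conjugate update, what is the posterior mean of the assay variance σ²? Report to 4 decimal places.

1.9090

With known mean μ and an Inverse-Gamma(α, β) prior on σ², the Normal likelihood is conjugate: posterior is Inv-Gamma(α + n/2, β + Σ(xᵢ−μ)²/2).
Σ(xᵢ−μ)² = (-1.21)² + (-0.37)² + (1.21)² + (-1.51)² + (0.09)² + (-0.21)² + (-1.25)² + (2.37)² + (0.56)² + (-1.39)² + (0.22)² = 14.8709.
Posterior: Inv-Gamma(5.0 + 11/2, 10.7 + 14.8709/2) = Inv-Gamma(10.50, 18.13545).
E[σ²|data] = β/(α−1) = 18.13545/9.50 = 1.9090.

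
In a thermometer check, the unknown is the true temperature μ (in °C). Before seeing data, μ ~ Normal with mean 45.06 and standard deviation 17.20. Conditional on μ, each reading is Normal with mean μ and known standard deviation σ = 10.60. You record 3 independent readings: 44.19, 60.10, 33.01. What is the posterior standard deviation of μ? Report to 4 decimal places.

5.7658

For Normal data with known variance σ², a Normal(μ₀, σ₀²) prior on μ is conjugate. Posterior precision = 1/σ₀² + n/σ²; posterior mean is the precision-weighted average of μ₀ and x̄.
σ₀² = 17.20² = 295.84, σ² = 10.60² = 112.36; σ² + n·σ₀² = 112.36 + 3·295.84 = 999.88.
Posterior precision = 1/σ₀² + n/σ² = 1/295.84 + 3/112.36 = (σ² + n·σ₀²)/(σ₀²σ²) = 999.88/(295.84·112.36); posterior variance σₙ² = σ₀²σ²/(σ² + n·σ₀²) = 295.84·112.36/999.88 = 33.244572.
Posterior SD = √σₙ² = √(295.84·112.36/999.88) = 5.7658.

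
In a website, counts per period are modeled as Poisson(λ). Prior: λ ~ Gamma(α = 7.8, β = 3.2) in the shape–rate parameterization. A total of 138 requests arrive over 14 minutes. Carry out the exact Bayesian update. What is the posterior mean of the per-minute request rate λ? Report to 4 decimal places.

8.4767

With a Gamma(shape α, rate β) prior, the Poisson likelihood is conjugate: the posterior is Gamma(α + ΣXᵢ, β + n).
Posterior: Gamma(α+S, β+n) = Gamma(7.8+138, 3.2+14) = Gamma(145.8, 17.2).
Posterior mean = α/β = 145.8/17.2 = 8.4767.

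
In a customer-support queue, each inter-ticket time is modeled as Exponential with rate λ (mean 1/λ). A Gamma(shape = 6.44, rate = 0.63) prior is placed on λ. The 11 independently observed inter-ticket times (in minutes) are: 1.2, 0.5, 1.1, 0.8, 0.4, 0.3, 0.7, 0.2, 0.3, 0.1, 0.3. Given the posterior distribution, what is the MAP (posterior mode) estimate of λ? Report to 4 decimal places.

With a Gamma(shape α, rate β) prior on the exponential rate λ, the posterior after n observations with total T = Σxᵢ is Gamma(α+n, β+T).
Sum of observations T = 5.9 minutes; n = 11.
Posterior: Gamma(6.44+11, 0.63+5.9) = Gamma(17.44, 6.53).
Mode = (α−1)/β = 2.5176.

2.5176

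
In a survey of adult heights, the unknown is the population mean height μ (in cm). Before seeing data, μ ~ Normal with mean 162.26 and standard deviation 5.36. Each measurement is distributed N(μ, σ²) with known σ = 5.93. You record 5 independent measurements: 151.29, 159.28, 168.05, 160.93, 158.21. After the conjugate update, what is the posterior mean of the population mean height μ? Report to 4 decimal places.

For Normal data with known variance σ², a Normal(μ₀, σ₀²) prior on μ is conjugate. Posterior precision = 1/σ₀² + n/σ²; posterior mean is the precision-weighted average of μ₀ and x̄.
Σxᵢ = 151.29 + 159.28 + 168.05 + 160.93 + 158.21 = 797.76, so n·x̄ = 797.76.
σ₀² = 5.36² = 28.7296, σ² = 5.93² = 35.1649; σ² + n·σ₀² = 35.1649 + 5·28.7296 = 178.8129.
Posterior mean = (μ₀/σ₀² + n·x̄/σ²)/(1/σ₀² + n/σ²) = (σ²·μ₀ + σ₀²·n·x̄)/(σ² + n·σ₀²) = (35.1649·162.26 + 28.7296·797.76)/178.8129 = 28625.18237/178.8129 = 160.0845.

160.0845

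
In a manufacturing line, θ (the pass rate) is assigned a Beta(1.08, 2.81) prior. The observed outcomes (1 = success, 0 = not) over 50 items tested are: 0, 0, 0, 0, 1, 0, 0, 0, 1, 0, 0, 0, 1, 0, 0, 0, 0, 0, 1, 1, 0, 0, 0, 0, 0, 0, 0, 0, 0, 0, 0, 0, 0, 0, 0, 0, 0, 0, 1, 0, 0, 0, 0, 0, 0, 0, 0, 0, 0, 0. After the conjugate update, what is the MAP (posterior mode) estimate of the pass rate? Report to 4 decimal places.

0.1172

The Beta prior is conjugate to a Binomial/Bernoulli likelihood; the update adds successes to α and failures to β.
Posterior: Beta(α+k, β+n−k) = Beta(1.08+6, 2.81+44) = Beta(7.08, 46.81).
Mode of Beta(a,b) for a,b>1 is (a−1)/(a+b−2) = 6.08/51.89 = 0.1172.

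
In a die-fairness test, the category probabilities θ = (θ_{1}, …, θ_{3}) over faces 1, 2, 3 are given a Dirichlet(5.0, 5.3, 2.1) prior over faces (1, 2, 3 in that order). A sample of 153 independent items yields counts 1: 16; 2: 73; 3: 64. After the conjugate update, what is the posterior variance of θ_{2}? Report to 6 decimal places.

The Dirichlet prior is conjugate to the Multinomial likelihood: each posterior αⱼ = prior αⱼ + observed count nⱼ.
Posterior concentration: (21.0, 78.3, 66.1), total = 165.4.
Var[θ_j] = α_j(Σα−α_j)/((Σα)²(Σα+1)) = 78.3·87.1/(165.4²·166.4) = 0.001498.

0.001498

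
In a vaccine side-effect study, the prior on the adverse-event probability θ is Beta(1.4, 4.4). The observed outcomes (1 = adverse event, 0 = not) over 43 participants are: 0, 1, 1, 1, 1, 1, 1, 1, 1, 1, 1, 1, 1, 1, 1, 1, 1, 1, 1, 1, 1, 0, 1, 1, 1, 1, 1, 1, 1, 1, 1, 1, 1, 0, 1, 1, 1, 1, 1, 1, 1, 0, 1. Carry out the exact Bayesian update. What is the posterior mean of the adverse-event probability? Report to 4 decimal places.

The Beta prior is conjugate to a Binomial/Bernoulli likelihood; the update adds successes to α and failures to β.
Posterior: Beta(α+k, β+n−k) = Beta(1.4+39, 4.4+4) = Beta(40.4, 8.4).
Posterior mean = α/(α+β) = 40.4/48.8 = 0.8279.

0.8279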